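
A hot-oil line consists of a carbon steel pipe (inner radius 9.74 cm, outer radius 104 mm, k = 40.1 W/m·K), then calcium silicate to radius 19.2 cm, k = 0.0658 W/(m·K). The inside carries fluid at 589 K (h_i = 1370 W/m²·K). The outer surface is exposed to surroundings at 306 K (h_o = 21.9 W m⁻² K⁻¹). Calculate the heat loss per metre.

Q' = 186 W/m

Treat each layer as a resistance in series:
  R'_conv,in = 1/(2πr h) = 1/(2π·0.0974·1370) = 0.001193 m·K/W
  R'_carbon steel = ln(0.104/0.0974)/(2πk) = 0.06556/(2π·40.1) = 2.602×10^-4 m·K/W
  R'_calcium silicate = ln(0.192/0.104)/(2πk) = 0.6131/(2π·0.0658) = 1.483 m·K/W
  R'_conv,out = 1/(2πr h) = 1/(2π·0.192·21.9) = 0.03785 m·K/W
ΣR = 0.001193 + 2.602×10^-4 + 1.483 + 0.03785 = 1.522 m·K/W
Q' = ΔT/ΣR = (589 K − 306 K)/1.522 = 186 W/m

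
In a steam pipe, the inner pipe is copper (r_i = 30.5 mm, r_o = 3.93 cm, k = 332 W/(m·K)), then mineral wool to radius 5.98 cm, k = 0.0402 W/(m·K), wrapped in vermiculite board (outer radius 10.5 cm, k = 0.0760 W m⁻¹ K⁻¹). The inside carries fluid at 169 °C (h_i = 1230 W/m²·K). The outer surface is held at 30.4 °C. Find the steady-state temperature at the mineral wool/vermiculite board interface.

T = 87.8 °C

Resistance network (inner→outer):
  R'_conv,in = 1/(2πr h) = 1/(2π·0.0305·1230) = 0.004242 m·K/W
  R'_copper = ln(0.0393/0.0305)/(2πk) = 0.2535/(2π·332) = 1.215×10^-4 m·K/W
  R'_mineral wool = ln(0.0598/0.0393)/(2πk) = 0.4198/(2π·0.0402) = 1.662 m·K/W
  R'_vermiculite board = ln(0.105/0.0598)/(2πk) = 0.5630/(2π·0.0760) = 1.179 m·K/W
ΣR = 0.004242 + 1.215×10^-4 + 1.662 + 1.179 = 2.845 m·K/W
Q' = ΔT/ΣR = (169 °C − 30.4 °C)/2.845 = 48.72 W/m
From the inner boundary to the mineral wool/vermiculite board interface, ΣR_partial = 1.666 m·K/W.
T_interface = T_in − Q'·ΣR_partial = 169 °C − (48.72)(1.666) = 87.8 °C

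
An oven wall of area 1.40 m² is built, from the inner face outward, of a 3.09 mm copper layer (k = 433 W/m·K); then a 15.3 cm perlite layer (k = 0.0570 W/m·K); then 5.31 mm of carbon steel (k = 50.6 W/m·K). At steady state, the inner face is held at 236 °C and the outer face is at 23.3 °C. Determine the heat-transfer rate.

Q = 111 W

Resistance network (inner→outer):
  R_copper = L/(kA) = 0.00309/(433·1.40) = 5.097×10^-6 K/W
  R_perlite = L/(kA) = 0.153/(0.0570·1.40) = 1.917 K/W
  R_carbon steel = L/(kA) = 0.00531/(50.6·1.40) = 7.496×10^-5 K/W
ΣR = 5.097×10^-6 + 1.917 + 7.496×10^-5 = 1.917 K/W
Q = ΔT/ΣR = (236 °C − 23.3 °C)/1.917 = 111 W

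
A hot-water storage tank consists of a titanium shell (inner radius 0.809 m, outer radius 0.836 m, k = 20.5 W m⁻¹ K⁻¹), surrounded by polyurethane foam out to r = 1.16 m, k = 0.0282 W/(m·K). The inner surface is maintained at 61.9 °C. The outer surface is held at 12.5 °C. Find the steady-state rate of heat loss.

Series thermal resistances, inner to outer:
  R_titanium = (1/0.809 − 1/0.836)/(4πk) = 0.03992/(4π·20.5) = 1.550×10^-4 K/W
  R_polyurethane foam = (1/0.836 − 1/1.16)/(4πk) = 0.3341/(4π·0.0282) = 0.9428 K/W
ΣR = 1.550×10^-4 + 0.9428 = 0.9430 K/W
Q = ΔT/ΣR = (61.9 °C − 12.5 °C)/0.9430 = 52.4 W

Q = 52.4 W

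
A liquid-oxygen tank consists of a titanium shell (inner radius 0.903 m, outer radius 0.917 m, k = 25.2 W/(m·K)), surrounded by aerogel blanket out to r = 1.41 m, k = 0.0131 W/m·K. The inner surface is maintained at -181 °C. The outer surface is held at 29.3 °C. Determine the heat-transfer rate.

Resistance network (inner→outer):
  R_titanium = (1/0.903 − 1/0.917)/(4πk) = 0.01691/(4π·25.2) = 5.339×10^-5 K/W
  R_aerogel blanket = (1/0.917 − 1/1.41)/(4πk) = 0.3813/(4π·0.0131) = 2.316 K/W
ΣR = 5.339×10^-5 + 2.316 = 2.316 K/W
Q = ΔT/ΣR = (-181 °C − 29.3 °C)/2.316 = -90.8 W
(Negative Q ⇒ heat flows inward; heat gain = 90.8 W.)

Q = 90.8 W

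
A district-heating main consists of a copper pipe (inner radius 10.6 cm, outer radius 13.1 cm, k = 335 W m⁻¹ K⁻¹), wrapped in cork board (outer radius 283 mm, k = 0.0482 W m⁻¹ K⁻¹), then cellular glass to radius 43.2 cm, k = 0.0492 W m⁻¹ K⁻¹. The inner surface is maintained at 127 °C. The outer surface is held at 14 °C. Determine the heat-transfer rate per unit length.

Q' = 28.9 W/m

Series thermal resistances, inner to outer:
  R'_copper = ln(0.131/0.106)/(2πk) = 0.2118/(2π·335) = 1.006×10^-4 m·K/W
  R'_cork board = ln(0.283/0.131)/(2πk) = 0.7702/(2π·0.0482) = 2.543 m·K/W
  R'_cellular glass = ln(0.432/0.283)/(2πk) = 0.4230/(2π·0.0492) = 1.368 m·K/W
ΣR = 1.006×10^-4 + 2.543 + 1.368 = 3.911 m·K/W
Q' = ΔT/ΣR = (127 °C − 14 °C)/3.911 = 28.9 W/m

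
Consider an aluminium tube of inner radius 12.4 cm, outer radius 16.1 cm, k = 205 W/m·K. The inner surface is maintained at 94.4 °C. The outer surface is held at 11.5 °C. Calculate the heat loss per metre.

Q' = 2πk·ΔT/ln(r₂/r₁) = 2π × 205 × 82.9 / ln(0.161/0.124) = 4.09×10^5 W/m

Q' = 409 kW/m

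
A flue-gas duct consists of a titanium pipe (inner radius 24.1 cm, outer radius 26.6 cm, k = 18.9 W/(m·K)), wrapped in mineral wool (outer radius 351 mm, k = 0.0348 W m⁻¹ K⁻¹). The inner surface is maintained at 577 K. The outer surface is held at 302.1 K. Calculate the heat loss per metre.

Q' = 217 W/m

Treat each layer as a resistance in series:
  R'_titanium = ln(0.266/0.241)/(2πk) = 0.09870/(2π·18.9) = 8.311×10^-4 m·K/W
  R'_mineral wool = ln(0.351/0.266)/(2πk) = 0.2773/(2π·0.0348) = 1.268 m·K/W
ΣR = 8.311×10^-4 + 1.268 = 1.269 m·K/W
Q' = ΔT/ΣR = (577 K − 302.1 K)/1.269 = 217 W/m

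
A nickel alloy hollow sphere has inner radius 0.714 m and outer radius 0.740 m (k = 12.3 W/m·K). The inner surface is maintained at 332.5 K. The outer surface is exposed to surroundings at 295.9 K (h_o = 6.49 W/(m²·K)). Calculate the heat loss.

Q = 1610 W

Resistance network (inner→outer):
  R_nickel alloy = (1/0.714 − 1/0.740)/(4πk) = 0.04921/(4π·12.3) = 3.184×10^-4 K/W
  R_conv,out = 1/(4πr²h) = 1/(4π·0.740²·6.49) = 0.02239 K/W
ΣR = 3.184×10^-4 + 0.02239 = 0.02271 K/W
Q = ΔT/ΣR = (332.5 K − 295.9 K)/0.02271 = 1610 W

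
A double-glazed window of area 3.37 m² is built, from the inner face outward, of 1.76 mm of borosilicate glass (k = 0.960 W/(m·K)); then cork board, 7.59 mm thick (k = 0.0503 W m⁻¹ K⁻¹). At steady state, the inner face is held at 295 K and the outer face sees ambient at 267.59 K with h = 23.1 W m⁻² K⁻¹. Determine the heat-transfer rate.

Q = 471 W

Treat each layer as a resistance in series:
  R_borosilicate glass = L/(kA) = 0.00176/(0.960·3.37) = 5.440×10^-4 K/W
  R_cork board = L/(kA) = 0.00759/(0.0503·3.37) = 0.04478 K/W
  R_conv,out = 1/(hA) = 1/(23.1·3.37) = 0.01285 K/W
ΣR = 5.440×10^-4 + 0.04478 + 0.01285 = 0.05817 K/W
Q = ΔT/ΣR = (295 K − 267.59 K)/0.05817 = 471 W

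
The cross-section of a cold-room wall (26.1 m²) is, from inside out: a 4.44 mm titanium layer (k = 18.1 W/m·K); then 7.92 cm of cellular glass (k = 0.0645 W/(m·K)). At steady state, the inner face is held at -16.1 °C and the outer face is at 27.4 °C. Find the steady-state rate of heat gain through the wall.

Resistance network (inner→outer):
  R_titanium = L/(kA) = 0.00444/(18.1·26.1) = 9.399×10^-6 K/W
  R_cellular glass = L/(kA) = 0.0792/(0.0645·26.1) = 0.04705 K/W
ΣR = 9.399×10^-6 + 0.04705 = 0.04706 K/W
Q = ΔT/ΣR = (-16.1 °C − 27.4 °C)/0.04706 = -924 W
(Negative Q ⇒ heat flows inward; heat gain = 924 W.)

Q = 924 W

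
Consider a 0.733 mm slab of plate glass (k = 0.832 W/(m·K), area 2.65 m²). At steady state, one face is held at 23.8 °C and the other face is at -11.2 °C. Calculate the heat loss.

Q = 105 kW

Q = kA·ΔT/L = 0.832 × 2.65 × |23.8 °C − -11.2 °C| / 7.33×10^-4 = 1.05×10^5 W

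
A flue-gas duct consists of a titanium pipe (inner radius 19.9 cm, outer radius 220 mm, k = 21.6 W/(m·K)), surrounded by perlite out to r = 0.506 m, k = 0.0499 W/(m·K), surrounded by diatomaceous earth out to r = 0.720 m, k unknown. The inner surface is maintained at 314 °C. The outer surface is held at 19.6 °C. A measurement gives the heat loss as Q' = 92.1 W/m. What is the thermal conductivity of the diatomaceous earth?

k = 0.104 W/m·K

ΣR = ΔT/Q' = |314 − 19.6|/92.1 = 3.197 m·K/W
Known resistances:
  R'_titanium = ln(0.220/0.199)/(2πk) = 0.1003/(2π·21.6) = 7.392×10^-4 m·K/W
  R'_perlite = ln(0.506/0.220)/(2πk) = 0.8329/(2π·0.0499) = 2.657 m·K/W
R_diatomaceous earth = ΣR − ΣR_known = 3.197 − 2.658 = 0.5390 m·K/W
ln(r₂/r₁)/(2πk) = 0.5390 ⇒ k = 0.3527/(2π·0.5390) = 0.104 W/m·K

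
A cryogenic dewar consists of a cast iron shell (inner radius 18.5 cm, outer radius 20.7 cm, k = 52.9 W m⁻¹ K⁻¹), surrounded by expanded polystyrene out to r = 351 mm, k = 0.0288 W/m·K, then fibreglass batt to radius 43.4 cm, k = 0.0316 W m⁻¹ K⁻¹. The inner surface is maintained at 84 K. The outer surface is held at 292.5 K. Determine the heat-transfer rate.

Series thermal resistances, inner to outer:
  R_cast iron = (1/0.185 − 1/0.207)/(4πk) = 0.5745/(4π·52.9) = 8.642×10^-4 K/W
  R_expanded polystyrene = (1/0.207 − 1/0.351)/(4πk) = 1.982/(4π·0.0288) = 5.476 K/W
  R_fibreglass batt = (1/0.351 − 1/0.434)/(4πk) = 0.5449/(4π·0.0316) = 1.372 K/W
ΣR = 8.642×10^-4 + 5.476 + 1.372 = 6.849 K/W
Q = ΔT/ΣR = (84 K − 292.5 K)/6.849 = -30.4 W
(Negative Q ⇒ heat flows inward; heat gain = 30.4 W.)

Q = 30.4 W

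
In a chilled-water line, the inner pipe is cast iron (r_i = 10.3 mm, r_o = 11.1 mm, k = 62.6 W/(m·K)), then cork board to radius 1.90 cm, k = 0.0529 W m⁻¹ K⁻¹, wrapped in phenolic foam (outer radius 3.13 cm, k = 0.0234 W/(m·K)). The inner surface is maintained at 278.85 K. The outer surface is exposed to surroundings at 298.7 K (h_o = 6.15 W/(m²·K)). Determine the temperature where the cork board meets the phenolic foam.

T = 284.3 K

Resistance network (inner→outer):
  R'_cast iron = ln(0.0111/0.0103)/(2πk) = 0.07480/(2π·62.6) = 1.902×10^-4 m·K/W
  R'_cork board = ln(0.0190/0.0111)/(2πk) = 0.5375/(2π·0.0529) = 1.617 m·K/W
  R'_phenolic foam = ln(0.0313/0.0190)/(2πk) = 0.4992/(2π·0.0234) = 3.395 m·K/W
  R'_conv,out = 1/(2πr h) = 1/(2π·0.0313·6.15) = 0.8268 m·K/W
ΣR = 1.902×10^-4 + 1.617 + 3.395 + 0.8268 = 5.839 m·K/W
Q' = ΔT/ΣR = (278.85 K − 298.7 K)/5.839 = -3.400 W/m
From the inner boundary to the cork board/phenolic foam interface, ΣR_partial = 1.617 m·K/W.
T_interface = T_in − Q'·ΣR_partial = 278.85 K − (-3.400)(1.617) = 284.3 K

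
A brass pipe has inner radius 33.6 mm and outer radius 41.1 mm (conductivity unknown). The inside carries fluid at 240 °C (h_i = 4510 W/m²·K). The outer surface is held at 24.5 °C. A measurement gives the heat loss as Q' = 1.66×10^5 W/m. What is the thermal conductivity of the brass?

ΣR = ΔT/Q' = |240 − 24.5|/1.66×10^5 = 0.001298 m·K/W
Known resistances:
  R'_conv,in = 1/(2πr h) = 1/(2π·0.0336·4510) = 0.001050 m·K/W
R_brass = ΣR − ΣR_known = 0.001298 − 0.001050 = 2.480×10^-4 m·K/W
ln(r₂/r₁)/(2πk) = 2.480×10^-4 ⇒ k = 0.2015/(2π·2.480×10^-4) = 129 W/m·K

k = 129 W/m·K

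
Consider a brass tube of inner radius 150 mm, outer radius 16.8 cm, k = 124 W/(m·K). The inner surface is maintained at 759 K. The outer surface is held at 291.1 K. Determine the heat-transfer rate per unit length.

Q' = 3.22×10^6 W/m

Q' = 2πk·ΔT/ln(r₂/r₁) = 2π × 124 × 467.9 / ln(0.168/0.150) = 3.22×10^6 W/m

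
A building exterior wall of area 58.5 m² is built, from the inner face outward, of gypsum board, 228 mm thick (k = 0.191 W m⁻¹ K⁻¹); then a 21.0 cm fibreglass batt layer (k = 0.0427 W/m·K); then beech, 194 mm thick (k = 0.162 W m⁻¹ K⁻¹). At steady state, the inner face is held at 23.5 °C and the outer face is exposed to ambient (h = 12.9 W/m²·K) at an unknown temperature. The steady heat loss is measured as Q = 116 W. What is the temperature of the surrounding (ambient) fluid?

Sum the resistances:
  R_gypsum board = L/(kA) = 0.228/(0.191·58.5) = 0.02041 K/W
  R_fibreglass batt = L/(kA) = 0.210/(0.0427·58.5) = 0.08407 K/W
  R_beech = L/(kA) = 0.194/(0.162·58.5) = 0.02047 K/W
  R_conv,out = 1/(hA) = 1/(12.9·58.5) = 0.001325 K/W
ΣR = 0.1263 K/W
ΔT = Q·ΣR = 116 × 0.1263 = 14.65 K
Heat flows outward, so T_out = T_in − ΔT = 23.5 − 14.65 = 8.85 °C

T_out = 8.85 °C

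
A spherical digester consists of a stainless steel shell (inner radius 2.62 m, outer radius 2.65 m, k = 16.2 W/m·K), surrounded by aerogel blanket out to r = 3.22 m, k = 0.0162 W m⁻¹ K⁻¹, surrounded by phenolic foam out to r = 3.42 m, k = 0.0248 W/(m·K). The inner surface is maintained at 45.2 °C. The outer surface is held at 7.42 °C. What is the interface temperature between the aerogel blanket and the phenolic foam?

T = 13.1 °C

Series thermal resistances, inner to outer:
  R_stainless steel = (1/2.62 − 1/2.65)/(4πk) = 0.004321/(4π·16.2) = 2.123×10^-5 K/W
  R_aerogel blanket = (1/2.65 − 1/3.22)/(4πk) = 0.06680/(4π·0.0162) = 0.3281 K/W
  R_phenolic foam = (1/3.22 − 1/3.42)/(4πk) = 0.01816/(4π·0.0248) = 0.05828 K/W
ΣR = 2.123×10^-5 + 0.3281 + 0.05828 = 0.3864 K/W
Q = ΔT/ΣR = (45.2 °C − 7.42 °C)/0.3864 = 97.77 W
From the inner boundary to the aerogel blanket/phenolic foam interface, ΣR_partial = 0.3281 K/W.
T_interface = T_in − Q·ΣR_partial = 45.2 °C − (97.77)(0.3281) = 13.1 °C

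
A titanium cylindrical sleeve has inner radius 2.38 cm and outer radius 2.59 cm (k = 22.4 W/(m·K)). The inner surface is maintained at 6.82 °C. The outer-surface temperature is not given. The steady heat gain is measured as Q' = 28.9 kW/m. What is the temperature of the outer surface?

Sum the resistances:
  R'_titanium = ln(0.0259/0.0238)/(2πk) = 0.08456/(2π·22.4) = 6.008×10^-4 m·K/W
ΣR = 6.008×10^-4 m·K/W
ΔT = Q'·ΣR = 28900 × 6.008×10^-4 = 17.36 K
Heat flows inward, so T_out = T_in + ΔT = 6.82 + 17.36 = 24.2 °C

T_out = 24.2 °C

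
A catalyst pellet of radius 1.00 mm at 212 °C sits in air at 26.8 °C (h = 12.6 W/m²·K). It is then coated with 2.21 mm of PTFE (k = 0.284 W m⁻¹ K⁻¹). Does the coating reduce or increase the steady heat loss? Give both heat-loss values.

Critical radius for a sphere: r_cr = 2k/h = 0.0451 m = 4.51 cm.
Outer radius after coating: r₂ = 0.00100 + 0.00221 = 0.00321 m.
Since r₁ < r_cr and r₂ ≤ r_cr, the coating moves toward the maximum at r_cr — heat loss rises.
Bare: R = 1/(4πr₁²h) = 6316 K/W; Q = 185.2/6316 = 0.0293 W.
Coated: R = R_cond + R_conv = 805.8 K/W; Q = 185.2/805.8 = 0.230 W.

increases: 0.0293 → 0.230 W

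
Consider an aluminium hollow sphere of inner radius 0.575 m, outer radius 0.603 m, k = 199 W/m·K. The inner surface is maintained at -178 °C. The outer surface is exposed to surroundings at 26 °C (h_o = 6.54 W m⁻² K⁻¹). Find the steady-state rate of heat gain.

Q = 6.09 kW

Resistance network (inner→outer):
  R_aluminium = (1/0.575 − 1/0.603)/(4πk) = 0.08076/(4π·199) = 3.229×10^-5 K/W
  R_conv,out = 1/(4πr²h) = 1/(4π·0.603²·6.54) = 0.03346 K/W
ΣR = 3.229×10^-5 + 0.03346 = 0.03349 K/W
Q = ΔT/ΣR = (-178 °C − 26 °C)/0.03349 = -6090 W
(Negative Q ⇒ heat flows inward; heat gain = 6090 W.)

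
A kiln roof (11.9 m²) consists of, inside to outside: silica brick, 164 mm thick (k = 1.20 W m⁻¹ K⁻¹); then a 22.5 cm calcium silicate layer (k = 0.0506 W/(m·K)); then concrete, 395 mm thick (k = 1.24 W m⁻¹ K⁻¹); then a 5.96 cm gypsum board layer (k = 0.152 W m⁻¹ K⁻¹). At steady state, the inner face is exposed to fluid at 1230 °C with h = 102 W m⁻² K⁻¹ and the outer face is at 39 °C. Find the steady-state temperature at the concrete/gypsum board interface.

T = 127 °C

Series thermal resistances, inner to outer:
  R_conv,in = 1/(hA) = 1/(102·11.9) = 8.239×10^-4 K/W
  R_silica brick = L/(kA) = 0.164/(1.20·11.9) = 0.01148 K/W
  R_calcium silicate = L/(kA) = 0.225/(0.0506·11.9) = 0.3737 K/W
  R_concrete = L/(kA) = 0.395/(1.24·11.9) = 0.02677 K/W
  R_gypsum board = L/(kA) = 0.0596/(0.152·11.9) = 0.03295 K/W
ΣR = 8.239×10^-4 + 0.01148 + 0.3737 + 0.02677 + 0.03295 = 0.4457 K/W
Q = ΔT/ΣR = (1230 °C − 39 °C)/0.4457 = 2672 W
From the inner boundary to the concrete/gypsum board interface, ΣR_partial = 0.4128 K/W.
T_interface = T_in − Q·ΣR_partial = 1230 °C − (2672)(0.4128) = 127 °C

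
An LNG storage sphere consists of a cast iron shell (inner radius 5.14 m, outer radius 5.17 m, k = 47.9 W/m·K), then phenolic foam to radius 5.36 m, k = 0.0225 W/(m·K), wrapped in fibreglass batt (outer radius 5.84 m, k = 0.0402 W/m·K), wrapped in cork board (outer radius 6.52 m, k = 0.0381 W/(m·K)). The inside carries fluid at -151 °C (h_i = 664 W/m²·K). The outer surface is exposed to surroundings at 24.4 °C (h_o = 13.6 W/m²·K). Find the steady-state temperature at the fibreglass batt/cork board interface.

Resistance network (inner→outer):
  R_conv,in = 1/(4πr²h) = 1/(4π·5.14²·664) = 4.536×10^-6 K/W
  R_cast iron = (1/5.14 − 1/5.17)/(4πk) = 0.001129/(4π·47.9) = 1.876×10^-6 K/W
  R_phenolic foam = (1/5.17 − 1/5.36)/(4πk) = 0.006856/(4π·0.0225) = 0.02425 K/W
  R_fibreglass batt = (1/5.36 − 1/5.84)/(4πk) = 0.01533/(4π·0.0402) = 0.03035 K/W
  R_cork board = (1/5.84 − 1/6.52)/(4πk) = 0.01786/(4π·0.0381) = 0.03730 K/W
  R_conv,out = 1/(4πr²h) = 1/(4π·6.52²·13.6) = 1.376×10^-4 K/W
ΣR = 4.536×10^-6 + 1.876×10^-6 + 0.02425 + 0.03035 + 0.03730 + 1.376×10^-4 = 0.09204 K/W
Q = ΔT/ΣR = (-151 °C − 24.4 °C)/0.09204 = -1906 W
From the inner boundary to the fibreglass batt/cork board interface, ΣR_partial = 0.05461 K/W.
T_interface = T_in − Q·ΣR_partial = -151 °C − (-1906)(0.05461) = -46.9 °C

T = -46.9 °C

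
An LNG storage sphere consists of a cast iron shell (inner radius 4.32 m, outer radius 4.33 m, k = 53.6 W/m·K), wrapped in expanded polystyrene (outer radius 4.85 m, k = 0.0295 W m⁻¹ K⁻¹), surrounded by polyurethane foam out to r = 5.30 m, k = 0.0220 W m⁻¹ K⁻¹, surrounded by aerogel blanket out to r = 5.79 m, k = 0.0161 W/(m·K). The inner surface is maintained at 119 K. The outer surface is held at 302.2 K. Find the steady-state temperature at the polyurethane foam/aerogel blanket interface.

Series thermal resistances, inner to outer:
  R_cast iron = (1/4.32 − 1/4.33)/(4πk) = 5.346×10^-4/(4π·53.6) = 7.937×10^-7 K/W
  R_expanded polystyrene = (1/4.33 − 1/4.85)/(4πk) = 0.02476/(4π·0.0295) = 0.06679 K/W
  R_polyurethane foam = (1/4.85 − 1/5.30)/(4πk) = 0.01751/(4π·0.0220) = 0.06332 K/W
  R_aerogel blanket = (1/5.30 − 1/5.79)/(4πk) = 0.01597/(4π·0.0161) = 0.07892 K/W
ΣR = 7.937×10^-7 + 0.06679 + 0.06332 + 0.07892 = 0.2090 K/W
Q = ΔT/ΣR = (119 K − 302.2 K)/0.2090 = -876.6 W
From the inner boundary to the polyurethane foam/aerogel blanket interface, ΣR_partial = 0.1301 K/W.
T_interface = T_in − Q·ΣR_partial = 119 K − (-876.6)(0.1301) = 233.0 K

T = 233.0 K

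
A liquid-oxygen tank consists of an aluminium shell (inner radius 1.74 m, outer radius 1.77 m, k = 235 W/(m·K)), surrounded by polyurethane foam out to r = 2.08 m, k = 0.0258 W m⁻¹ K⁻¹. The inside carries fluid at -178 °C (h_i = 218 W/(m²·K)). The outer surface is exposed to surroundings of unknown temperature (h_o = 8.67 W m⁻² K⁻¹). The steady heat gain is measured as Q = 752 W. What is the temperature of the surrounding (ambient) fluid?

T_out = 19.0 °C

Sum the resistances:
  R_conv,in = 1/(4πr²h) = 1/(4π·1.74²·218) = 1.206×10^-4 K/W
  R_aluminium = (1/1.74 − 1/1.77)/(4πk) = 0.009741/(4π·235) = 3.299×10^-6 K/W
  R_polyurethane foam = (1/1.77 − 1/2.08)/(4πk) = 0.08420/(4π·0.0258) = 0.2597 K/W
  R_conv,out = 1/(4πr²h) = 1/(4π·2.08²·8.67) = 0.002122 K/W
ΣR = 0.2620 K/W
ΔT = Q·ΣR = 752 × 0.2620 = 197.0 K
Heat flows inward, so T_out = T_in + ΔT = -178 + 197.0 = 19.0 °C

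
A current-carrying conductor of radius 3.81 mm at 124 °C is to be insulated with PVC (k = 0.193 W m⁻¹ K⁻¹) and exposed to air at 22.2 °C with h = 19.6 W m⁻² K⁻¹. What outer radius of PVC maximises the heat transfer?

For a cylinder, r_cr = k_ins/h = 0.193/19.6 = 0.00985 m = 0.985 cm

r_cr = 0.985 cm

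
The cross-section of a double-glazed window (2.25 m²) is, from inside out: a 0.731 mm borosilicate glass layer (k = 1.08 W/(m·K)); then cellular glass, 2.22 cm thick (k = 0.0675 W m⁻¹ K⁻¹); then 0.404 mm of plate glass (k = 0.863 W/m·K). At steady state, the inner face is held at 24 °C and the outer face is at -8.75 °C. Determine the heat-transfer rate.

Resistance network (inner→outer):
  R_borosilicate glass = L/(kA) = 7.31×10^-4/(1.08·2.25) = 3.008×10^-4 K/W
  R_cellular glass = L/(kA) = 0.0222/(0.0675·2.25) = 0.1462 K/W
  R_plate glass = L/(kA) = 4.04×10^-4/(0.863·2.25) = 2.081×10^-4 K/W
ΣR = 3.008×10^-4 + 0.1462 + 2.081×10^-4 = 0.1467 K/W
Q = ΔT/ΣR = (24 °C − -8.75 °C)/0.1467 = 223 W

Q = 223 W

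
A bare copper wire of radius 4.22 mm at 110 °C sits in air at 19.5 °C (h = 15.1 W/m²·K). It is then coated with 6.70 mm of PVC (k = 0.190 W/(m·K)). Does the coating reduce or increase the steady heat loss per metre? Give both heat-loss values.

Critical radius for a cylinder: r_cr = k/h = 0.0126 m = 1.26 cm.
Outer radius after coating: r₂ = 0.00422 + 0.00670 = 0.01092 m.
Since r₁ < r_cr and r₂ ≤ r_cr, the coating moves toward the maximum at r_cr — heat loss rises.
Bare: R = 1/(2πr₁h) = 2.498 m·K/W; Q = 90.5/2.498 = 36.2 W/m.
Coated: R = R_cond + R_conv = 1.762 m·K/W; Q = 90.5/1.762 = 51.4 W/m.

increases: 36.2 → 51.4 W/m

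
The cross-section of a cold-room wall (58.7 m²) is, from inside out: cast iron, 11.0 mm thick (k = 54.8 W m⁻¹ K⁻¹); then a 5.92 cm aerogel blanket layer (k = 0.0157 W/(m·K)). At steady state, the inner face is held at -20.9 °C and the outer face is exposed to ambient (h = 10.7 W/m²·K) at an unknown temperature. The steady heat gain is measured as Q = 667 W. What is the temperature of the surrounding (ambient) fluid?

T_out = 23.0 °C

Sum the resistances:
  R_cast iron = L/(kA) = 0.0110/(54.8·58.7) = 3.420×10^-6 K/W
  R_aerogel blanket = L/(kA) = 0.0592/(0.0157·58.7) = 0.06424 K/W
  R_conv,out = 1/(hA) = 1/(10.7·58.7) = 0.001592 K/W
ΣR = 0.06583 K/W
ΔT = Q·ΣR = 667 × 0.06583 = 43.91 K
Heat flows inward, so T_out = T_in + ΔT = -20.9 + 43.91 = 23.0 °C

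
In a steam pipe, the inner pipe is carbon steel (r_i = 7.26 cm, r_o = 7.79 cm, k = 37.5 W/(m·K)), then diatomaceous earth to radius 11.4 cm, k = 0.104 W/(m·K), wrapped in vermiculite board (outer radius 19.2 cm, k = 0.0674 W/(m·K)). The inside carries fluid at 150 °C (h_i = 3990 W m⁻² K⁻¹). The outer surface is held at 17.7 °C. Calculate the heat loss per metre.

Treat each layer as a resistance in series:
  R'_conv,in = 1/(2πr h) = 1/(2π·0.0726·3990) = 5.494×10^-4 m·K/W
  R'_carbon steel = ln(0.0779/0.0726)/(2πk) = 0.07046/(2π·37.5) = 2.990×10^-4 m·K/W
  R'_diatomaceous earth = ln(0.114/0.0779)/(2πk) = 0.3808/(2π·0.104) = 0.5827 m·K/W
  R'_vermiculite board = ln(0.192/0.114)/(2πk) = 0.5213/(2π·0.0674) = 1.231 m·K/W
ΣR = 5.494×10^-4 + 2.990×10^-4 + 0.5827 + 1.231 = 1.815 m·K/W
Q' = ΔT/ΣR = (150 °C − 17.7 °C)/1.815 = 72.9 W/m

Q' = 72.9 W/m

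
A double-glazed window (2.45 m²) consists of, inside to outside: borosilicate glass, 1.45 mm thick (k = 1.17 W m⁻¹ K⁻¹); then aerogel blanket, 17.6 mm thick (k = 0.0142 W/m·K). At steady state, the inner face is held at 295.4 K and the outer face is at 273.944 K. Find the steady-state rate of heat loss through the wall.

Resistance network (inner→outer):
  R_borosilicate glass = L/(kA) = 0.00145/(1.17·2.45) = 5.058×10^-4 K/W
  R_aerogel blanket = L/(kA) = 0.0176/(0.0142·2.45) = 0.5059 K/W
ΣR = 5.058×10^-4 + 0.5059 = 0.5064 K/W
Q = ΔT/ΣR = (295.4 K − 273.944 K)/0.5064 = 42.4 W

Q = 42.4 W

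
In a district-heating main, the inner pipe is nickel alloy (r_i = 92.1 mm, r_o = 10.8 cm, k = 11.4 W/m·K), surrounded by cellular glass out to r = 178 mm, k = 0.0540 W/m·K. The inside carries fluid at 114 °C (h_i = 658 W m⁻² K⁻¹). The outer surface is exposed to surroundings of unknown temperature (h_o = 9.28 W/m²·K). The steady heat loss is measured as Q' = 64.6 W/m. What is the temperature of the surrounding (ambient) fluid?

Series resistances:
  R'_conv,in = 1/(2πr h) = 1/(2π·0.0921·658) = 0.002626 m·K/W
  R'_nickel alloy = ln(0.108/0.0921)/(2πk) = 0.1593/(2π·11.4) = 0.002223 m·K/W
  R'_cellular glass = ln(0.178/0.108)/(2πk) = 0.4997/(2π·0.0540) = 1.473 m·K/W
  R'_conv,out = 1/(2πr h) = 1/(2π·0.178·9.28) = 0.09635 m·K/W
ΣR = 1.574 m·K/W
ΔT = Q'·ΣR = 64.6 × 1.574 = 101.7 K
Heat flows outward, so T_out = T_in − ΔT = 114 − 101.7 = 12.3 °C

T_out = 12.3 °C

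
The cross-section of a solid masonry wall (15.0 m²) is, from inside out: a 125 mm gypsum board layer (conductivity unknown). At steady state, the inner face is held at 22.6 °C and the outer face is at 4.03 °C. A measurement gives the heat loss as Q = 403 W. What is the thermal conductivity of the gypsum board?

k = 0.181 W/m·K

ΣR = ΔT/Q = |22.6 − 4.03|/403 = 0.04608 K/W
L/(kA) = 0.04608 ⇒ k = 0.125/(0.04608·15.0) = 0.181 W/m·K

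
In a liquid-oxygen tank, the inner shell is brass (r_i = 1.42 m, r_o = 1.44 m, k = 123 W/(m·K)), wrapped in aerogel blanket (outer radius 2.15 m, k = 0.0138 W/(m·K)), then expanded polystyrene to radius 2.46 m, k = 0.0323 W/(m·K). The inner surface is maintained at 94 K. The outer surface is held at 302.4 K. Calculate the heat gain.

Treat each layer as a resistance in series:
  R_brass = (1/1.42 − 1/1.44)/(4πk) = 0.009781/(4π·123) = 6.328×10^-6 K/W
  R_aerogel blanket = (1/1.44 − 1/2.15)/(4πk) = 0.2293/(4π·0.0138) = 1.322 K/W
  R_expanded polystyrene = (1/2.15 − 1/2.46)/(4πk) = 0.05861/(4π·0.0323) = 0.1444 K/W
ΣR = 6.328×10^-6 + 1.322 + 0.1444 = 1.466 K/W
Q = ΔT/ΣR = (94 K − 302.4 K)/1.466 = -142 W
(Negative Q ⇒ heat flows inward; heat gain = 142 W.)

Q = 142 W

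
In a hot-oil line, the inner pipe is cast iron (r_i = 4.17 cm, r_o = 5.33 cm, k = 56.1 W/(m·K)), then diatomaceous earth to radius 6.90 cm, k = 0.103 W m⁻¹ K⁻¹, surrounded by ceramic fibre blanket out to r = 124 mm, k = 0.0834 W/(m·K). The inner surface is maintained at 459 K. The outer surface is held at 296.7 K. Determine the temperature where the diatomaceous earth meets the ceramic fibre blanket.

Treat each layer as a resistance in series:
  R'_cast iron = ln(0.0533/0.0417)/(2πk) = 0.2454/(2π·56.1) = 6.963×10^-4 m·K/W
  R'_diatomaceous earth = ln(0.0690/0.0533)/(2πk) = 0.2582/(2π·0.103) = 0.3989 m·K/W
  R'_ceramic fibre blanket = ln(0.124/0.0690)/(2πk) = 0.5862/(2π·0.0834) = 1.119 m·K/W
ΣR = 6.963×10^-4 + 0.3989 + 1.119 = 1.519 m·K/W
Q' = ΔT/ΣR = (459 K − 296.7 K)/1.519 = 106.8 W/m
From the inner boundary to the diatomaceous earth/ceramic fibre blanket interface, ΣR_partial = 0.3996 m·K/W.
T_interface = T_in − Q'·ΣR_partial = 459 K − (106.8)(0.3996) = 416 K

T = 416 K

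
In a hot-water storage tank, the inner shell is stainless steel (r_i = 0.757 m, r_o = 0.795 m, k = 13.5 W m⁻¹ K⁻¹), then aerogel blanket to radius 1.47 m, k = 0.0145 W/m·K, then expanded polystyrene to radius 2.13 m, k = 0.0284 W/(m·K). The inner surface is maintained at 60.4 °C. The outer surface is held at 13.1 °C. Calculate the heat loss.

Q = 12.6 W

Resistance network (inner→outer):
  R_stainless steel = (1/0.757 − 1/0.795)/(4πk) = 0.06314/(4π·13.5) = 3.722×10^-4 K/W
  R_aerogel blanket = (1/0.795 − 1/1.47)/(4πk) = 0.5776/(4π·0.0145) = 3.170 K/W
  R_expanded polystyrene = (1/1.47 − 1/2.13)/(4πk) = 0.2108/(4π·0.0284) = 0.5906 K/W
ΣR = 3.722×10^-4 + 3.170 + 0.5906 = 3.761 K/W
Q = ΔT/ΣR = (60.4 °C − 13.1 °C)/3.761 = 12.6 W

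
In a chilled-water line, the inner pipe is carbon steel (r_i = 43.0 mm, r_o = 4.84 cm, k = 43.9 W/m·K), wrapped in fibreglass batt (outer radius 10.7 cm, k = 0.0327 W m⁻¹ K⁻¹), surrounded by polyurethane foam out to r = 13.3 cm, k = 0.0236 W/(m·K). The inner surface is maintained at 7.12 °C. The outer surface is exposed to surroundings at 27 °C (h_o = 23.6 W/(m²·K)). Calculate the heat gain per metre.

Resistance network (inner→outer):
  R'_carbon steel = ln(0.0484/0.0430)/(2πk) = 0.1183/(2π·43.9) = 4.289×10^-4 m·K/W
  R'_fibreglass batt = ln(0.107/0.0484)/(2πk) = 0.7933/(2π·0.0327) = 3.861 m·K/W
  R'_polyurethane foam = ln(0.133/0.107)/(2πk) = 0.2175/(2π·0.0236) = 1.467 m·K/W
  R'_conv,out = 1/(2πr h) = 1/(2π·0.133·23.6) = 0.05071 m·K/W
ΣR = 4.289×10^-4 + 3.861 + 1.467 + 0.05071 = 5.379 m·K/W
Q' = ΔT/ΣR = (7.12 °C − 27 °C)/5.379 = -3.70 W/m
(Negative Q' ⇒ heat flows inward; heat gain = 3.70 W/m.)

Q' = 3.70 W/m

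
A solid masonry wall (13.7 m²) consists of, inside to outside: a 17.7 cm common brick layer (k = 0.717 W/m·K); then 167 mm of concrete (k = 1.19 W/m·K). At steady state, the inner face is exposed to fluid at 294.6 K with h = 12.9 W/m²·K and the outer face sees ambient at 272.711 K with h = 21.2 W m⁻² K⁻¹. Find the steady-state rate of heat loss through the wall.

Q = 586 W

Treat each layer as a resistance in series:
  R_conv,in = 1/(hA) = 1/(12.9·13.7) = 0.005658 K/W
  R_common brick = L/(kA) = 0.177/(0.717·13.7) = 0.01802 K/W
  R_concrete = L/(kA) = 0.167/(1.19·13.7) = 0.01024 K/W
  R_conv,out = 1/(hA) = 1/(21.2·13.7) = 0.003443 K/W
ΣR = 0.005658 + 0.01802 + 0.01024 + 0.003443 = 0.03736 K/W
Q = ΔT/ΣR = (294.6 K − 272.711 K)/0.03736 = 586 W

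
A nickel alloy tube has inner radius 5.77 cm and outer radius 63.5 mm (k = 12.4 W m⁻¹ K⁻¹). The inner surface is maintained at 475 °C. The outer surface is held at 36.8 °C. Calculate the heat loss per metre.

Q' = 2πk·ΔT/ln(r₂/r₁) = 2π × 12.4 × 438.2 / ln(0.0635/0.0577) = 3.56×10^5 W/m

Q' = 356 kW/m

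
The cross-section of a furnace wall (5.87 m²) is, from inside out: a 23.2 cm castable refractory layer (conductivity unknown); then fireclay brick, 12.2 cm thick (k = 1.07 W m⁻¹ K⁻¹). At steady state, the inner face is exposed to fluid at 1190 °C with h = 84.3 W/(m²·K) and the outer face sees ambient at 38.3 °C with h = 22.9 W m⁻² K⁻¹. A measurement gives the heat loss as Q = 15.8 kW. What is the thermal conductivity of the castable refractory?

ΣR = ΔT/Q = |1190 − 38.3|/15800 = 0.07289 K/W
Known resistances:
  R_conv,in = 1/(hA) = 1/(84.3·5.87) = 0.002021 K/W
  R_fireclay brick = L/(kA) = 0.122/(1.07·5.87) = 0.01942 K/W
  R_conv,out = 1/(hA) = 1/(22.9·5.87) = 0.007439 K/W
R_castable refractory = ΣR − ΣR_known = 0.07289 − 0.02888 = 0.04401 K/W
L/(kA) = 0.04401 ⇒ k = 0.232/(0.04401·5.87) = 0.898 W/m·K

k = 0.898 W/m·K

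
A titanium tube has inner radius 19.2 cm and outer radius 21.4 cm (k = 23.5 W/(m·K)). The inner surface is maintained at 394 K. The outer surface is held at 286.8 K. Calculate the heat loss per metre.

Q' = 146 kW/m

Q' = 2πk·ΔT/ln(r₂/r₁) = 2π × 23.5 × 107.2 / ln(0.214/0.192) = 1.46×10^5 W/m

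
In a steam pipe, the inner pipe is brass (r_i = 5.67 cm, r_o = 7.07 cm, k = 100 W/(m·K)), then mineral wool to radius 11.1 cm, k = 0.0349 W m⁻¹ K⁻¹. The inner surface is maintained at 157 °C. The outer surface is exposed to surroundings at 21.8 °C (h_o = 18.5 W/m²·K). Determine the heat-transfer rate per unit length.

Q' = 63.3 W/m

Resistance network (inner→outer):
  R'_brass = ln(0.0707/0.0567)/(2πk) = 0.2207/(2π·100) = 3.512×10^-4 m·K/W
  R'_mineral wool = ln(0.111/0.0707)/(2πk) = 0.4511/(2π·0.0349) = 2.057 m·K/W
  R'_conv,out = 1/(2πr h) = 1/(2π·0.111·18.5) = 0.07750 m·K/W
ΣR = 3.512×10^-4 + 2.057 + 0.07750 = 2.135 m·K/W
Q' = ΔT/ΣR = (157 °C − 21.8 °C)/2.135 = 63.3 W/m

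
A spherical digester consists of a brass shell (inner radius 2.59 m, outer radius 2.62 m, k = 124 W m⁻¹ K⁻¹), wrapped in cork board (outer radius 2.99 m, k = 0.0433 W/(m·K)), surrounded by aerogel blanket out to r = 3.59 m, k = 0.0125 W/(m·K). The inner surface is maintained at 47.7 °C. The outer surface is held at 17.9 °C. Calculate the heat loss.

Q = 67.3 W

Series thermal resistances, inner to outer:
  R_brass = (1/2.59 − 1/2.62)/(4πk) = 0.004421/(4π·124) = 2.837×10^-6 K/W
  R_cork board = (1/2.62 − 1/2.99)/(4πk) = 0.04723/(4π·0.0433) = 0.08680 K/W
  R_aerogel blanket = (1/2.99 − 1/3.59)/(4πk) = 0.05590/(4π·0.0125) = 0.3558 K/W
ΣR = 2.837×10^-6 + 0.08680 + 0.3558 = 0.4426 K/W
Q = ΔT/ΣR = (47.7 °C − 17.9 °C)/0.4426 = 67.3 W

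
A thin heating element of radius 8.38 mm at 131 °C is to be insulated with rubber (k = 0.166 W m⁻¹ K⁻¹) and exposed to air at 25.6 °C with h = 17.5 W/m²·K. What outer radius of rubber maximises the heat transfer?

For a cylinder, r_cr = k_ins/h = 0.166/17.5 = 0.00949 m = 0.949 cm

r_cr = 0.949 cm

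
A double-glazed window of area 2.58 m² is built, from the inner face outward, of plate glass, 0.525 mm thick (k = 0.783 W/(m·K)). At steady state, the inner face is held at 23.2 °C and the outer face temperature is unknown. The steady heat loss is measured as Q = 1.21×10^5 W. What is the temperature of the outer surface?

T_out = -8.25 °C

Series resistances:
  R_plate glass = L/(kA) = 5.25×10^-4/(0.783·2.58) = 2.599×10^-4 K/W
ΣR = 2.599×10^-4 K/W
ΔT = Q·ΣR = 1.21×10^5 × 2.599×10^-4 = 31.45 K
Heat flows outward, so T_out = T_in − ΔT = 23.2 − 31.45 = -8.25 °C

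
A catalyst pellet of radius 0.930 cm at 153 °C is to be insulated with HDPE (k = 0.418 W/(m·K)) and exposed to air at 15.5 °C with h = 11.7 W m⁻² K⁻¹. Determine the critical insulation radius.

For a sphere, r_cr = 2k_ins/h = 2·0.418/11.7 = 0.0715 m = 7.15 cm

r_cr = 7.15 cm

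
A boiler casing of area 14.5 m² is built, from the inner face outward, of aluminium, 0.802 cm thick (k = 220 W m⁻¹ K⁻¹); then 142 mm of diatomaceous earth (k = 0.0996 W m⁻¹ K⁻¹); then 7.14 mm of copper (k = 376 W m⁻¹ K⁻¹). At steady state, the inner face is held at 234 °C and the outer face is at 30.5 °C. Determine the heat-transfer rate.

Treat each layer as a resistance in series:
  R_aluminium = L/(kA) = 0.00802/(220·14.5) = 2.514×10^-6 K/W
  R_diatomaceous earth = L/(kA) = 0.142/(0.0996·14.5) = 0.09832 K/W
  R_copper = L/(kA) = 0.00714/(376·14.5) = 1.310×10^-6 K/W
ΣR = 2.514×10^-6 + 0.09832 + 1.310×10^-6 = 0.09832 K/W
Q = ΔT/ΣR = (234 °C − 30.5 °C)/0.09832 = 2070 W

Q = 2.07 kW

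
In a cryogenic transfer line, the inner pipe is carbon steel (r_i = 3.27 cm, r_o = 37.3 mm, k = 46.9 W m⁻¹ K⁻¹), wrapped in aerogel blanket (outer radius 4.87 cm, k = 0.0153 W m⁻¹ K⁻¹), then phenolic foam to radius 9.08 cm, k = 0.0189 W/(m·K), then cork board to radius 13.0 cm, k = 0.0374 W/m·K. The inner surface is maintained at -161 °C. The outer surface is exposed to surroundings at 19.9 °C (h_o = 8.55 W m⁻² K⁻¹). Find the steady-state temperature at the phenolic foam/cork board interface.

T = -11.3 °C

Series thermal resistances, inner to outer:
  R'_carbon steel = ln(0.0373/0.0327)/(2πk) = 0.1316/(2π·46.9) = 4.466×10^-4 m·K/W
  R'_aerogel blanket = ln(0.0487/0.0373)/(2πk) = 0.2667/(2π·0.0153) = 2.774 m·K/W
  R'_phenolic foam = ln(0.0908/0.0487)/(2πk) = 0.6230/(2π·0.0189) = 5.246 m·K/W
  R'_cork board = ln(0.130/0.0908)/(2πk) = 0.3589/(2π·0.0374) = 1.527 m·K/W
  R'_conv,out = 1/(2πr h) = 1/(2π·0.130·8.55) = 0.1432 m·K/W
ΣR = 4.466×10^-4 + 2.774 + 5.246 + 1.527 + 0.1432 = 9.691 m·K/W
Q' = ΔT/ΣR = (-161 °C − 19.9 °C)/9.691 = -18.67 W/m
From the inner boundary to the phenolic foam/cork board interface, ΣR_partial = 8.020 m·K/W.
T_interface = T_in − Q'·ΣR_partial = -161 °C − (-18.67)(8.020) = -11.3 °C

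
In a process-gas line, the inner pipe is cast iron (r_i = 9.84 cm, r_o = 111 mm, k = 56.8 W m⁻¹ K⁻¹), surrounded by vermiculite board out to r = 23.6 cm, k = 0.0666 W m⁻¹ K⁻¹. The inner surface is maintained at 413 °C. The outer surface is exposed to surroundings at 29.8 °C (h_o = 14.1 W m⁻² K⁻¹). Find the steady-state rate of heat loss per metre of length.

Q' = 207 W/m

Series thermal resistances, inner to outer:
  R'_cast iron = ln(0.111/0.0984)/(2πk) = 0.1205/(2π·56.8) = 3.376×10^-4 m·K/W
  R'_vermiculite board = ln(0.236/0.111)/(2πk) = 0.7543/(2π·0.0666) = 1.803 m·K/W
  R'_conv,out = 1/(2πr h) = 1/(2π·0.236·14.1) = 0.04783 m·K/W
ΣR = 3.376×10^-4 + 1.803 + 0.04783 = 1.851 m·K/W
Q' = ΔT/ΣR = (413 °C − 29.8 °C)/1.851 = 207 W/m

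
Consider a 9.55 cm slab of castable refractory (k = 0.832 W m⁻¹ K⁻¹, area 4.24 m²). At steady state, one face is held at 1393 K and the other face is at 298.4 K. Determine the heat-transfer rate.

Q = 40.4 kW

Q = kA·ΔT/L = 0.832 × 4.24 × |1393 K − 298.4 K| / 0.0955 = 40400 W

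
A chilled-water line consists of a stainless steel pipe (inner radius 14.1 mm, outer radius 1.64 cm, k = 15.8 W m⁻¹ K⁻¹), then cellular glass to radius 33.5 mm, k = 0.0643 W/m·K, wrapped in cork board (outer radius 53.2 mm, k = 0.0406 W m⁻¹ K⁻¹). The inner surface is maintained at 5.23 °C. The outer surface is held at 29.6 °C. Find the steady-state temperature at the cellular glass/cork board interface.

T = 17.3 °C

Series thermal resistances, inner to outer:
  R'_stainless steel = ln(0.0164/0.0141)/(2πk) = 0.1511/(2π·15.8) = 0.001522 m·K/W
  R'_cellular glass = ln(0.0335/0.0164)/(2πk) = 0.7143/(2π·0.0643) = 1.768 m·K/W
  R'_cork board = ln(0.0532/0.0335)/(2πk) = 0.4625/(2π·0.0406) = 1.813 m·K/W
ΣR = 0.001522 + 1.768 + 1.813 = 3.583 m·K/W
Q' = ΔT/ΣR = (5.23 °C − 29.6 °C)/3.583 = -6.802 W/m
From the inner boundary to the cellular glass/cork board interface, ΣR_partial = 1.770 m·K/W.
T_interface = T_in − Q'·ΣR_partial = 5.23 °C − (-6.802)(1.770) = 17.3 °C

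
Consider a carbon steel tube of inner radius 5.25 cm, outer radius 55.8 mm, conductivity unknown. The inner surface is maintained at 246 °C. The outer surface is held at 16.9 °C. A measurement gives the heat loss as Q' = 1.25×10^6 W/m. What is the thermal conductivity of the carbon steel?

k = 52.9 W/m·K

ΣR = ΔT/Q' = |246 − 16.9|/1.25×10^6 = 1.833×10^-4 m·K/W
ln(r₂/r₁)/(2πk) = 1.833×10^-4 ⇒ k = 0.06096/(2π·1.833×10^-4) = 52.9 W/m·K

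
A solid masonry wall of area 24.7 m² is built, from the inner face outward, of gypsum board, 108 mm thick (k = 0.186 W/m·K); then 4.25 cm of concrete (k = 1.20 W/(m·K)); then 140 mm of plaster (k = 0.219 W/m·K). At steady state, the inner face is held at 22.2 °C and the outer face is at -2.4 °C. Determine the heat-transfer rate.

Q = 484 W

Resistance network (inner→outer):
  R_gypsum board = L/(kA) = 0.108/(0.186·24.7) = 0.02351 K/W
  R_concrete = L/(kA) = 0.0425/(1.20·24.7) = 0.001434 K/W
  R_plaster = L/(kA) = 0.140/(0.219·24.7) = 0.02588 K/W
ΣR = 0.02351 + 0.001434 + 0.02588 = 0.05082 K/W
Q = ΔT/ΣR = (22.2 °C − -2.4 °C)/0.05082 = 484 W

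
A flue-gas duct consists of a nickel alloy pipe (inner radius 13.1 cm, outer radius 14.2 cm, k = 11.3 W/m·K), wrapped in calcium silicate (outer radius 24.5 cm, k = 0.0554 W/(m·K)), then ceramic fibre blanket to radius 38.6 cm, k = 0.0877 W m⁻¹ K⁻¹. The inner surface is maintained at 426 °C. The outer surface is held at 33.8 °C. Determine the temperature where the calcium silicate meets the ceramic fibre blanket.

T = 169 °C

Treat each layer as a resistance in series:
  R'_nickel alloy = ln(0.142/0.131)/(2πk) = 0.08063/(2π·11.3) = 0.001136 m·K/W
  R'_calcium silicate = ln(0.245/0.142)/(2πk) = 0.5454/(2π·0.0554) = 1.567 m·K/W
  R'_ceramic fibre blanket = ln(0.386/0.245)/(2πk) = 0.4546/(2π·0.0877) = 0.8250 m·K/W
ΣR = 0.001136 + 1.567 + 0.8250 = 2.393 m·K/W
Q' = ΔT/ΣR = (426 °C − 33.8 °C)/2.393 = 163.9 W/m
From the inner boundary to the calcium silicate/ceramic fibre blanket interface, ΣR_partial = 1.568 m·K/W.
T_interface = T_in − Q'·ΣR_partial = 426 °C − (163.9)(1.568) = 169 °C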